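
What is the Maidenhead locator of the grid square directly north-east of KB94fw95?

Longitude extended square 9; +1 → 10, wraps to 0, carry into subsquare.
Longitude subsquare f = 5; +1 → 6 = g.
Latitude extended square 5; +1 → 6.

KB94gw06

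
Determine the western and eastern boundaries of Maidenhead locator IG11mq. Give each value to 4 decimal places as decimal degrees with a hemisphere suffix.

Field I=8, G=6: +8·20° lon, +6·10° lat → SW at lon -20°, lat -30°.
Square 1, 1: +1·2° lon, +1·1° lat → SW at lon -18°, lat -29°.
Subsquare m=12, q=16: +12·0.0833333° lon, +16·0.0416667° lat → SW at lon -17°, lat -28.3333°.
Cell spans 0.0833333° lon × 0.0416667° lat.
west 17.0000° W, east 16.9167° W.

17.0000° W, 16.9167° W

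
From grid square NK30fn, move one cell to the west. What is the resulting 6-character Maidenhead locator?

Longitude subsquare f = 5; −1 → 4 = e.
The latitude characters are unchanged.

NK30en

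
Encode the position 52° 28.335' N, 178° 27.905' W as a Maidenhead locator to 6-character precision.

Shift to the Maidenhead origin (180°W, 90°S): lon 1.5349, lat 142.4723.
Field: lon ⌊1.5349/20⌋ = 0 → A; lat ⌊142.4723/10⌋ = 14 → O.
Square: lon ⌊1.5349/2⌋ = 0; lat ⌊2.4723/1⌋ = 2.
Subsquare: lon ⌊1.5349/0.0833333⌋ = 18 → s; lat ⌊0.4723/0.0416667⌋ = 11 → l.

AO02sl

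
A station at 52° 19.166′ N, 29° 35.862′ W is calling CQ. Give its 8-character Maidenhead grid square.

Shift to the Maidenhead origin (180°W, 90°S): lon 150.40230, lat 142.31943.
Field: 150.40230/20 → 7 → H, 142.31943/10 → 14 → O; chars HO.
Square: 10.40230/2 → 5, 2.31943/1 → 2; chars 52.
Subsquare: 0.40230/0.0833333 → 4 → e, 0.31943/0.0416667 → 7 → h; chars eh.
Extended square: 0.06897/0.00833333 → 8, 0.02777/0.00416667 → 6; chars 86.

HO52eh86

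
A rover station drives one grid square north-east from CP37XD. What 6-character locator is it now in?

CP47ae

Longitude subsquare x = 23; +1 → 24, wraps to 0 = a, carry into square.
Longitude square 3; +1 → 4.
Latitude subsquare d = 3; +1 → 4 = e.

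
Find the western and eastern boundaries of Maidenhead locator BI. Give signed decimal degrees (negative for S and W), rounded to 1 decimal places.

-160.0, -140.0

Field B=1, I=8: +1·20° lon, +8·10° lat → SW at lon -160°, lat -10°.
Cell spans 20° lon × 10° lat.
west -160.0, east -140.0.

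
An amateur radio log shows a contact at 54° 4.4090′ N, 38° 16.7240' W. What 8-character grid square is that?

HO04ub67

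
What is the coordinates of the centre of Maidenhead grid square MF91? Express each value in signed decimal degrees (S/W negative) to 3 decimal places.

Field M=12, F=5: +12·20° lon, +5·10° lat → SW at lon 60°, lat -40°.
Square 9, 1: +9·2° lon, +1·1° lat → SW at lon 78°, lat -39°.
Cell spans 2° lon × 1° lat. Centre is SW corner plus half of each.
latitude -38.500, longitude 79.000.

-38.500, 79.000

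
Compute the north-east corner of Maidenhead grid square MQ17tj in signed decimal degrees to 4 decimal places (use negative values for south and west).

Field M=12, Q=16: +12·20° lon, +16·10° lat → SW at lon 60°, lat 70°.
Square 1, 7: +1·2° lon, +7·1° lat → SW at lon 62°, lat 77°.
Subsquare t=19, j=9: +19·0.0833333° lon, +9·0.0416667° lat → SW at lon 63.5833°, lat 77.375°.
Cell spans 0.0833333° lon × 0.0416667° lat. NE corner is SW corner plus one full cell.
latitude 77.4167, longitude 63.6667.

77.4167, 63.6667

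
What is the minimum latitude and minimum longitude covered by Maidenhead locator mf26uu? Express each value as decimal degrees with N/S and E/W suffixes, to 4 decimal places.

33.1667° S, 65.6667° E

Field M=12, F=5: +12·20° lon, +5·10° lat → SW at lon 60°, lat -40°.
Square 2, 6: +2·2° lon, +6·1° lat → SW at lon 64°, lat -34°.
Subsquare u=20, u=20: +20·0.0833333° lon, +20·0.0416667° lat → SW at lon 65.6667°, lat -33.1667°.
latitude 33.1667° S, longitude 65.6667° E.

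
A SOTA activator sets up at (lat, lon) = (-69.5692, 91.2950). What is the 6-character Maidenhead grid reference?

NC50pk

Offset from 180°W / 90°S: lon 271.2950°, lat 20.4308°.
Field (20°×10°, letters A–R): lon ⌊271.2950/20⌋ = 13 → N; lat ⌊20.4308/10⌋ = 2 → C.
Square (2°×1°, digits 0–9): lon ⌊11.2950/2⌋ = 5; lat ⌊0.4308/1⌋ = 0.
Subsquare (5′×2.5′, letters a–x): lon ⌊1.2950/0.0833333⌋ = 15 → p; lat ⌊0.4308/0.0416667⌋ = 10 → k.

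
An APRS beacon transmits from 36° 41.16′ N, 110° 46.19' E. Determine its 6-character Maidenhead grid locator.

Offset from 180°W / 90°S: lon 290.7698°, lat 126.6860°.
Field (20°×10°, letters A–R): 290.7698/20 → 14 → O, 126.6860/10 → 12 → M; chars OM.
Square (2°×1°, digits 0–9): 10.7698/2 → 5, 6.6860/1 → 6; chars 56.
Subsquare (5′×2.5′, letters a–x): 0.7698/0.0833333 → 9 → j, 0.6860/0.0416667 → 16 → q; chars jq.

OM56jq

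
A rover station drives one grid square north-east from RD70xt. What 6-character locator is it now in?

RD80au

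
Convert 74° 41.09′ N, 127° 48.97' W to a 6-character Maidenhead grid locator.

CQ64cq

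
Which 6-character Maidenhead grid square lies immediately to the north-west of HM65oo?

Longitude subsquare o = 14; −1 → 13 = n.
Latitude subsquare o = 14; +1 → 15 = p.

HM65np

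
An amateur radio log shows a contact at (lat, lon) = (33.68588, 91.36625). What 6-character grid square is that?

NM53qq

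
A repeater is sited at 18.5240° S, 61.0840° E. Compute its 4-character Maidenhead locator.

Add 180° to longitude and 90° to latitude: 241.08, 71.48.
Field: lon ⌊241.08/20⌋ = 12 → M; lat ⌊71.48/10⌋ = 7 → H.
Square: lon ⌊1.08/2⌋ = 0; lat ⌊1.48/1⌋ = 1.

MH01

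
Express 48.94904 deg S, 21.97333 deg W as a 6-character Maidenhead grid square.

Shift to the Maidenhead origin (180°W, 90°S): lon 158.0267, lat 41.0510.
Field: lon ⌊158.0267/20⌋ = 7 → H; lat ⌊41.0510/10⌋ = 4 → E.
Square: lon ⌊18.0267/2⌋ = 9; lat ⌊1.0510/1⌋ = 1.
Subsquare: lon ⌊0.0267/0.0833333⌋ = 0 → a; lat ⌊0.0510/0.0416667⌋ = 1 → b.

HE91ab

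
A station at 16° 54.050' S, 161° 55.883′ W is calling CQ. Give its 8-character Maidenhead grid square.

Add 180° to longitude and 90° to latitude: 18.06862, 73.09917.
Field: lon ⌊18.06862/20⌋ = 0 → A; lat ⌊73.09917/10⌋ = 7 → H.
Square: lon ⌊18.06862/2⌋ = 9; lat ⌊3.09917/1⌋ = 3.
Subsquare: lon ⌊0.06862/0.0833333⌋ = 0 → a; lat ⌊0.09917/0.0416667⌋ = 2 → c.
Extended square: lon ⌊0.06862/0.00833333⌋ = 8; lat ⌊0.01583/0.00416667⌋ = 3.

AH93ac83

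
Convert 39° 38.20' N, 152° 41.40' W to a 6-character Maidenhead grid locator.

Offset from 180°W / 90°S: lon 27.3100°, lat 129.6367°.
Field: 27.3100/20 → 1 → B, 129.6367/10 → 12 → M; chars BM.
Square: 7.3100/2 → 3, 9.6367/1 → 9; chars 39.
Subsquare: 1.3100/0.0833333 → 15 → p, 0.6367/0.0416667 → 15 → p; chars pp.

BM39pp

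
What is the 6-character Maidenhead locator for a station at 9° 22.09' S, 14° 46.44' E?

JI70jp

Shift to the Maidenhead origin (180°W, 90°S): lon 194.7740, lat 80.6318.
Field: 194.7740/20 → 9 → J, 80.6318/10 → 8 → I; chars JI.
Square: 14.7740/2 → 7, 0.6318/1 → 0; chars 70.
Subsquare: 0.7740/0.0833333 → 9 → j, 0.6318/0.0416667 → 15 → p; chars jp.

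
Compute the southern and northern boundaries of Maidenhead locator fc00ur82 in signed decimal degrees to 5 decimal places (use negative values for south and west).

-69.28333, -69.27917

Field F=5, C=2: +5·20° lon, +2·10° lat → SW at lon -80°, lat -70°.
Square 0, 0: +0·2° lon, +0·1° lat → SW at lon -80°, lat -70°.
Subsquare u=20, r=17: +20·0.0833333° lon, +17·0.0416667° lat → SW at lon -78.3333°, lat -69.2917°.
Extended square 8, 2: +8·0.00833333° lon, +2·0.00416667° lat → SW at lon -78.2667°, lat -69.2833°.
Cell spans 0.00833333° lon × 0.00416667° lat.
south -69.28333, north -69.27917.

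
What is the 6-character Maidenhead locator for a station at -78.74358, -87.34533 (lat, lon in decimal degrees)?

EB61hg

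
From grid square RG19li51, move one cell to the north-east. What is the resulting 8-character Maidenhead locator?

RG19li62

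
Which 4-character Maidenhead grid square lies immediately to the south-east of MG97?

NG06

Longitude square 9; +1 → 10, wraps to 0, carry into field.
Longitude field M = 12; +1 → 13 = N.
Latitude square 7; −1 → 6.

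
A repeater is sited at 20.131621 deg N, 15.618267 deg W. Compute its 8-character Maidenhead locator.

IL20ed51

Add 180° to longitude and 90° to latitude: 164.38173, 110.13162.
Field (20°×10°, letters A–R): 164.38173/20 → 8 → I, 110.13162/10 → 11 → L; chars IL.
Square (2°×1°, digits 0–9): 4.38173/2 → 2, 0.13162/1 → 0; chars 20.
Subsquare (5′×2.5′, letters a–x): 0.38173/0.0833333 → 4 → e, 0.13162/0.0416667 → 3 → d; chars ed.
Extended square (30″×15″, digits 0–9): 0.04840/0.00833333 → 5, 0.00662/0.00416667 → 1; chars 51.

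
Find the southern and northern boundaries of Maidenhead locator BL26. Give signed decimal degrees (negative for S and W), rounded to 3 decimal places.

Field B=1, L=11: +1·20° lon, +11·10° lat → SW at lon -160°, lat 20°.
Square 2, 6: +2·2° lon, +6·1° lat → SW at lon -156°, lat 26°.
Cell spans 2° lon × 1° lat.
south 26.000, north 27.000.

26.000, 27.000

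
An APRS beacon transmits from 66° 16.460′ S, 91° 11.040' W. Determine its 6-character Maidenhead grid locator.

Offset from 180°W / 90°S: lon 88.8160°, lat 23.7257°.
Field: lon ⌊88.8160/20⌋ = 4 → E; lat ⌊23.7257/10⌋ = 2 → C.
Square: lon ⌊8.8160/2⌋ = 4; lat ⌊3.7257/1⌋ = 3.
Subsquare: lon ⌊0.8160/0.0833333⌋ = 9 → j; lat ⌊0.7257/0.0416667⌋ = 17 → r.

EC43jr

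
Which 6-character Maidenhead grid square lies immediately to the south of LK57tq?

LK57tp

Latitude subsquare q = 16; −1 → 15 = p.
The longitude characters are unchanged.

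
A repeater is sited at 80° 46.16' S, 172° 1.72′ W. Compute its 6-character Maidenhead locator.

AA39xf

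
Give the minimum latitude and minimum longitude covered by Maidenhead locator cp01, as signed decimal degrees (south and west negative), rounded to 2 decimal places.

61.00, -140.00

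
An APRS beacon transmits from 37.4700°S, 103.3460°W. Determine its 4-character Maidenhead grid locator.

DF82

Add 180° to longitude and 90° to latitude: 76.65, 52.53.
Field (20°×10°, letters A–R): 76.65/20 → 3 → D, 52.53/10 → 5 → F; chars DF.
Square (2°×1°, digits 0–9): 16.65/2 → 8, 2.53/1 → 2; chars 82.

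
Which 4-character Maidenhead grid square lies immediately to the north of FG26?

FG27

Latitude square 6; +1 → 7.
The longitude characters are unchanged.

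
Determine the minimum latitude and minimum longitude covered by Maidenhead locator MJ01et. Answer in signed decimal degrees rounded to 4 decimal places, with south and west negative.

1.7917, 60.3333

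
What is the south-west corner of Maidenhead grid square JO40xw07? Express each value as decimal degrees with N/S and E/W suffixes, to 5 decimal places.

50.94583° N, 9.91667° E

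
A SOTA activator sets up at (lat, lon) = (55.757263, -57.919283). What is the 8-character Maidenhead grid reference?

GO15as91

Add 180° to longitude and 90° to latitude: 122.08072, 145.75726.
Field: lon ⌊122.08072/20⌋ = 6 → G; lat ⌊145.75726/10⌋ = 14 → O.
Square: lon ⌊2.08072/2⌋ = 1; lat ⌊5.75726/1⌋ = 5.
Subsquare: lon ⌊0.08072/0.0833333⌋ = 0 → a; lat ⌊0.75726/0.0416667⌋ = 18 → s.
Extended square: lon ⌊0.08072/0.00833333⌋ = 9; lat ⌊0.00726/0.00416667⌋ = 1.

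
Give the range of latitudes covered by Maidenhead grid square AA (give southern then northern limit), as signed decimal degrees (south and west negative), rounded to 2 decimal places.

-90.00, -80.00

Field A=0, A=0: +0·20° lon, +0·10° lat → SW at lon -180°, lat -90°.
Cell spans 20° lon × 10° lat.
south -90.00, north -80.00.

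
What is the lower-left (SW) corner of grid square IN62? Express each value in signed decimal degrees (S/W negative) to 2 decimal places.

Field I=8, N=13: +8·20° lon, +13·10° lat → SW at lon -20°, lat 40°.
Square 6, 2: +6·2° lon, +2·1° lat → SW at lon -8°, lat 42°.
latitude 42.00, longitude -8.00.

42.00, -8.00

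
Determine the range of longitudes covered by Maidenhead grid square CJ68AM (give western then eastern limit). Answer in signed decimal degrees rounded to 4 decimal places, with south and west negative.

-128.0000, -127.9167

Field C=2, J=9: +2·20° lon, +9·10° lat → SW at lon -140°, lat 0°.
Square 6, 8: +6·2° lon, +8·1° lat → SW at lon -128°, lat 8°.
Subsquare a=0, m=12: +0·0.0833333° lon, +12·0.0416667° lat → SW at lon -128°, lat 8.5°.
Cell spans 0.0833333° lon × 0.0416667° lat.
west -128.0000, east -127.9167.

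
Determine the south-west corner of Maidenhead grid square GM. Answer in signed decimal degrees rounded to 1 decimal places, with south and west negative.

Field G=6, M=12: +6·20° lon, +12·10° lat → SW at lon -60°, lat 30°.
latitude 30.0, longitude -60.0.

30.0, -60.0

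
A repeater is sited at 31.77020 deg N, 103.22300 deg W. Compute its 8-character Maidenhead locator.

Add 180° to longitude and 90° to latitude: 76.77700, 121.77020.
Field: lon ⌊76.77700/20⌋ = 3 → D; lat ⌊121.77020/10⌋ = 12 → M.
Square: lon ⌊16.77700/2⌋ = 8; lat ⌊1.77020/1⌋ = 1.
Subsquare: lon ⌊0.77700/0.0833333⌋ = 9 → j; lat ⌊0.77020/0.0416667⌋ = 18 → s.
Extended square: lon ⌊0.02700/0.00833333⌋ = 3; lat ⌊0.02020/0.00416667⌋ = 4.

DM81js34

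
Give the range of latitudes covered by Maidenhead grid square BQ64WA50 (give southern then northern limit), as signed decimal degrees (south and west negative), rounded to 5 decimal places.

Field B=1, Q=16: +1·20° lon, +16·10° lat → SW at lon -160°, lat 70°.
Square 6, 4: +6·2° lon, +4·1° lat → SW at lon -148°, lat 74°.
Subsquare w=22, a=0: +22·0.0833333° lon, +0·0.0416667° lat → SW at lon -146.167°, lat 74°.
Extended square 5, 0: +5·0.00833333° lon, +0·0.00416667° lat → SW at lon -146.125°, lat 74°.
Cell spans 0.00833333° lon × 0.00416667° lat.
south 74.00000, north 74.00417.

74.00000, 74.00417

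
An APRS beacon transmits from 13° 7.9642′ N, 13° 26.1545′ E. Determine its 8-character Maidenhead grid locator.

Offset from 180°W / 90°S: lon 193.43591°, lat 103.13274°.
Field: lon ⌊193.43591/20⌋ = 9 → J; lat ⌊103.13274/10⌋ = 10 → K.
Square: lon ⌊13.43591/2⌋ = 6; lat ⌊3.13274/1⌋ = 3.
Subsquare: lon ⌊1.43591/0.0833333⌋ = 17 → r; lat ⌊0.13274/0.0416667⌋ = 3 → d.
Extended square: lon ⌊0.01924/0.00833333⌋ = 2; lat ⌊0.00774/0.00416667⌋ = 1.

JK63rd21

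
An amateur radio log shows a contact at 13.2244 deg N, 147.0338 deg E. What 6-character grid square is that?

QK33mf

Shift to the Maidenhead origin (180°W, 90°S): lon 327.0338, lat 103.2244.
Field: lon ⌊327.0338/20⌋ = 16 → Q; lat ⌊103.2244/10⌋ = 10 → K.
Square: lon ⌊7.0338/2⌋ = 3; lat ⌊3.2244/1⌋ = 3.
Subsquare: lon ⌊1.0338/0.0833333⌋ = 12 → m; lat ⌊0.2244/0.0416667⌋ = 5 → f.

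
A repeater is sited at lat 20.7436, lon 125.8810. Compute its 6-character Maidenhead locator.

PL20wr

Offset from 180°W / 90°S: lon 305.8810°, lat 110.7436°.
Field (20°×10°, letters A–R): lon ⌊305.8810/20⌋ = 15 → P; lat ⌊110.7436/10⌋ = 11 → L.
Square (2°×1°, digits 0–9): lon ⌊5.8810/2⌋ = 2; lat ⌊0.7436/1⌋ = 0.
Subsquare (5′×2.5′, letters a–x): lon ⌊1.8810/0.0833333⌋ = 22 → w; lat ⌊0.7436/0.0416667⌋ = 17 → r.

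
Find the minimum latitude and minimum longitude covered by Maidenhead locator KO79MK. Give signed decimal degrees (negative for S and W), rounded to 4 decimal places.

Field K=10, O=14: +10·20° lon, +14·10° lat → SW at lon 20°, lat 50°.
Square 7, 9: +7·2° lon, +9·1° lat → SW at lon 34°, lat 59°.
Subsquare m=12, k=10: +12·0.0833333° lon, +10·0.0416667° lat → SW at lon 35°, lat 59.4167°.
latitude 59.4167, longitude 35.0000.

59.4167, 35.0000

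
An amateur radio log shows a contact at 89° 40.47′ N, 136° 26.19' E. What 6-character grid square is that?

PR89fq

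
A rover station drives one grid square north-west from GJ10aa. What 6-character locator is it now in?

GJ00xb

Longitude subsquare a = 0; −1 → -1, wraps to 23 = x, carry into square.
Longitude square 1; −1 → 0.
Latitude subsquare a = 0; +1 → 1 = b.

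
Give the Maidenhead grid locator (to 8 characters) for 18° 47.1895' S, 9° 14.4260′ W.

Add 180° to longitude and 90° to latitude: 170.75957, 71.21351.
Field: 170.75957/20 → 8 → I, 71.21351/10 → 7 → H; chars IH.
Square: 10.75957/2 → 5, 1.21351/1 → 1; chars 51.
Subsquare: 0.75957/0.0833333 → 9 → j, 0.21351/0.0416667 → 5 → f; chars jf.
Extended square: 0.00957/0.00833333 → 1, 0.00518/0.00416667 → 1; chars 11.

IH51jf11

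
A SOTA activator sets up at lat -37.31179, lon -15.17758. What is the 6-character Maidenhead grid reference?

Shift to the Maidenhead origin (180°W, 90°S): lon 164.8224, lat 52.6882.
Field (20°×10°, letters A–R): 164.8224/20 → 8 → I, 52.6882/10 → 5 → F; chars IF.
Square (2°×1°, digits 0–9): 4.8224/2 → 2, 2.6882/1 → 2; chars 22.
Subsquare (5′×2.5′, letters a–x): 0.8224/0.0833333 → 9 → j, 0.6882/0.0416667 → 16 → q; chars jq.

IF22jq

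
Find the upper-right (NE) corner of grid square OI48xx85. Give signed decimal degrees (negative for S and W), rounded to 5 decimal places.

Field O=14, I=8: +14·20° lon, +8·10° lat → SW at lon 100°, lat -10°.
Square 4, 8: +4·2° lon, +8·1° lat → SW at lon 108°, lat -2°.
Subsquare x=23, x=23: +23·0.0833333° lon, +23·0.0416667° lat → SW at lon 109.917°, lat -1.04167°.
Extended square 8, 5: +8·0.00833333° lon, +5·0.00416667° lat → SW at lon 109.983°, lat -1.02083°.
Cell spans 0.00833333° lon × 0.00416667° lat. NE corner is SW corner plus one full cell.
latitude -1.01667, longitude 109.99167.

-1.01667, 109.99167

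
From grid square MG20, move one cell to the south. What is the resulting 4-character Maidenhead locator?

MF29

Latitude square 0; −1 → -1, wraps to 9, carry into field.
Latitude field G = 6; −1 → 5 = F.
The longitude characters are unchanged.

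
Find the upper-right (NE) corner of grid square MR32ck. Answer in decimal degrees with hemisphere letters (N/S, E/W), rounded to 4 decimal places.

82.4583° N, 66.2500° E

Field M=12, R=17: +12·20° lon, +17·10° lat → SW at lon 60°, lat 80°.
Square 3, 2: +3·2° lon, +2·1° lat → SW at lon 66°, lat 82°.
Subsquare c=2, k=10: +2·0.0833333° lon, +10·0.0416667° lat → SW at lon 66.1667°, lat 82.4167°.
Cell spans 0.0833333° lon × 0.0416667° lat. NE corner is SW corner plus one full cell.
latitude 82.4583° N, longitude 66.2500° E.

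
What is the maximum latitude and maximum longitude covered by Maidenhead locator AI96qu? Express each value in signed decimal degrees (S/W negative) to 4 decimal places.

-3.1250, -160.5833

Field A=0, I=8: +0·20° lon, +8·10° lat → SW at lon -180°, lat -10°.
Square 9, 6: +9·2° lon, +6·1° lat → SW at lon -162°, lat -4°.
Subsquare q=16, u=20: +16·0.0833333° lon, +20·0.0416667° lat → SW at lon -160.667°, lat -3.16667°.
Cell spans 0.0833333° lon × 0.0416667° lat. NE corner is SW corner plus one full cell.
latitude -3.1250, longitude -160.5833.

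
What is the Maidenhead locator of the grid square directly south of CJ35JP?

CJ35jo

Latitude subsquare p = 15; −1 → 14 = o.
The longitude characters are unchanged.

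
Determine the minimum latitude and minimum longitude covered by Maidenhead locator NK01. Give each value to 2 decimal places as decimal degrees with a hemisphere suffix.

11.00° N, 80.00° E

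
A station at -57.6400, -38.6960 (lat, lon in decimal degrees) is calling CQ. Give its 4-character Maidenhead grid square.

Add 180° to longitude and 90° to latitude: 141.30, 32.36.
Field: lon ⌊141.30/20⌋ = 7 → H; lat ⌊32.36/10⌋ = 3 → D.
Square: lon ⌊1.30/2⌋ = 0; lat ⌊2.36/1⌋ = 2.

HD02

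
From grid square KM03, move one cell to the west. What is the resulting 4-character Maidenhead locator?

Longitude square 0; −1 → -1, wraps to 9, carry into field.
Longitude field K = 10; −1 → 9 = J.
The latitude characters are unchanged.

JM93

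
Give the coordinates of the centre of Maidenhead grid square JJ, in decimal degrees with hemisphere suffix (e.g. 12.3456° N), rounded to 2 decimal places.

5.00° N, 10.00° E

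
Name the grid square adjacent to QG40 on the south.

Latitude square 0; −1 → -1, wraps to 9, carry into field.
Latitude field G = 6; −1 → 5 = F.
The longitude characters are unchanged.

QF49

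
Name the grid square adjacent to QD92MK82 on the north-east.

Longitude extended square 8; +1 → 9.
Latitude extended square 2; +1 → 3.

QD92mk93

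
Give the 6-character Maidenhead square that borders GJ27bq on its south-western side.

GJ27ap

Longitude subsquare b = 1; −1 → 0 = a.
Latitude subsquare q = 16; −1 → 15 = p.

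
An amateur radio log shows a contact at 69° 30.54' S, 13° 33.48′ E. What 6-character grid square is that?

JC60sl

Shift to the Maidenhead origin (180°W, 90°S): lon 193.5580, lat 20.4910.
Field: 193.5580/20 → 9 → J, 20.4910/10 → 2 → C; chars JC.
Square: 13.5580/2 → 6, 0.4910/1 → 0; chars 60.
Subsquare: 1.5580/0.0833333 → 18 → s, 0.4910/0.0416667 → 11 → l; chars sl.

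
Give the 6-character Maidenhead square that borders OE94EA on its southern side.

OE93ex

Latitude subsquare a = 0; −1 → -1, wraps to 23 = x, carry into square.
Latitude square 4; −1 → 3.
The longitude characters are unchanged.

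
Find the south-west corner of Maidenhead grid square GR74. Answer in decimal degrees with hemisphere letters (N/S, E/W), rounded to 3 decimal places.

Field G=6, R=17: +6·20° lon, +17·10° lat → SW at lon -60°, lat 80°.
Square 7, 4: +7·2° lon, +4·1° lat → SW at lon -46°, lat 84°.
latitude 84.000° N, longitude 46.000° W.

84.000° N, 46.000° W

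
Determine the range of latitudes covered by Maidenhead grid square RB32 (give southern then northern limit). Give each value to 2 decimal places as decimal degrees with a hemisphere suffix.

78.00° S, 77.00° S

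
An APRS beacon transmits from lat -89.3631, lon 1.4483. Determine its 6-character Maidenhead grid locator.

JA00rp

Offset from 180°W / 90°S: lon 181.4483°, lat 0.6369°.
Field: lon ⌊181.4483/20⌋ = 9 → J; lat ⌊0.6369/10⌋ = 0 → A.
Square: lon ⌊1.4483/2⌋ = 0; lat ⌊0.6369/1⌋ = 0.
Subsquare: lon ⌊1.4483/0.0833333⌋ = 17 → r; lat ⌊0.6369/0.0416667⌋ = 15 → p.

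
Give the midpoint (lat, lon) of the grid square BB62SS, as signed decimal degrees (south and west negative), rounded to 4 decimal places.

-77.2292, -146.4583

Field B=1, B=1: +1·20° lon, +1·10° lat → SW at lon -160°, lat -80°.
Square 6, 2: +6·2° lon, +2·1° lat → SW at lon -148°, lat -78°.
Subsquare s=18, s=18: +18·0.0833333° lon, +18·0.0416667° lat → SW at lon -146.5°, lat -77.25°.
Cell spans 0.0833333° lon × 0.0416667° lat. Centre is SW corner plus half of each.
latitude -77.2292, longitude -146.4583.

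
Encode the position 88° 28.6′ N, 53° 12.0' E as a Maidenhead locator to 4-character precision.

LR68

Offset from 180°W / 90°S: lon 233.20°, lat 178.48°.
Field (20°×10°, letters A–R): 233.20/20 → 11 → L, 178.48/10 → 17 → R; chars LR.
Square (2°×1°, digits 0–9): 13.20/2 → 6, 8.48/1 → 8; chars 68.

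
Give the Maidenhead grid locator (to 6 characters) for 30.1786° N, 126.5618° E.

PM30ge

Add 180° to longitude and 90° to latitude: 306.5618, 120.1786.
Field: lon ⌊306.5618/20⌋ = 15 → P; lat ⌊120.1786/10⌋ = 12 → M.
Square: lon ⌊6.5618/2⌋ = 3; lat ⌊0.1786/1⌋ = 0.
Subsquare: lon ⌊0.5618/0.0833333⌋ = 6 → g; lat ⌊0.1786/0.0416667⌋ = 4 → e.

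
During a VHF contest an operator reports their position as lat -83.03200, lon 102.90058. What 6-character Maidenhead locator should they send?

Add 180° to longitude and 90° to latitude: 282.9006, 6.9680.
Field (20°×10°, letters A–R): 282.9006/20 → 14 → O, 6.9680/10 → 0 → A; chars OA.
Square (2°×1°, digits 0–9): 2.9006/2 → 1, 6.9680/1 → 6; chars 16.
Subsquare (5′×2.5′, letters a–x): 0.9006/0.0833333 → 10 → k, 0.9680/0.0416667 → 23 → x; chars kx.

OA16kx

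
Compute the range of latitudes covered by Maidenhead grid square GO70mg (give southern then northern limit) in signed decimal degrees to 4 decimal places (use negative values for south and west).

Field G=6, O=14: +6·20° lon, +14·10° lat → SW at lon -60°, lat 50°.
Square 7, 0: +7·2° lon, +0·1° lat → SW at lon -46°, lat 50°.
Subsquare m=12, g=6: +12·0.0833333° lon, +6·0.0416667° lat → SW at lon -45°, lat 50.25°.
Cell spans 0.0833333° lon × 0.0416667° lat.
south 50.2500, north 50.2917.

50.2500, 50.2917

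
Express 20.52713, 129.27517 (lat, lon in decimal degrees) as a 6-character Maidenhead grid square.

Shift to the Maidenhead origin (180°W, 90°S): lon 309.2752, lat 110.5271.
Field (20°×10°, letters A–R): 309.2752/20 → 15 → P, 110.5271/10 → 11 → L; chars PL.
Square (2°×1°, digits 0–9): 9.2752/2 → 4, 0.5271/1 → 0; chars 40.
Subsquare (5′×2.5′, letters a–x): 1.2752/0.0833333 → 15 → p, 0.5271/0.0416667 → 12 → m; chars pm.

PL40pm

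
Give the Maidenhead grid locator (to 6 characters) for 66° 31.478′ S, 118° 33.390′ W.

Add 180° to longitude and 90° to latitude: 61.4435, 23.4754.
Field (20°×10°, letters A–R): lon ⌊61.4435/20⌋ = 3 → D; lat ⌊23.4754/10⌋ = 2 → C.
Square (2°×1°, digits 0–9): lon ⌊1.4435/2⌋ = 0; lat ⌊3.4754/1⌋ = 3.
Subsquare (5′×2.5′, letters a–x): lon ⌊1.4435/0.0833333⌋ = 17 → r; lat ⌊0.4754/0.0416667⌋ = 11 → l.

DC03rl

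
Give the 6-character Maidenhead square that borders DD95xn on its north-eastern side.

ED05ao

Longitude subsquare x = 23; +1 → 24, wraps to 0 = a, carry into square.
Longitude square 9; +1 → 10, wraps to 0, carry into field.
Longitude field D = 3; +1 → 4 = E.
Latitude subsquare n = 13; +1 → 14 = o.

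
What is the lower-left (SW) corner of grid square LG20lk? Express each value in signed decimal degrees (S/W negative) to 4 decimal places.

Field L=11, G=6: +11·20° lon, +6·10° lat → SW at lon 40°, lat -30°.
Square 2, 0: +2·2° lon, +0·1° lat → SW at lon 44°, lat -30°.
Subsquare l=11, k=10: +11·0.0833333° lon, +10·0.0416667° lat → SW at lon 44.9167°, lat -29.5833°.
latitude -29.5833, longitude 44.9167.

-29.5833, 44.9167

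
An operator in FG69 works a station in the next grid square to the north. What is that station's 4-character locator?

FH60

Latitude square 9; +1 → 10, wraps to 0, carry into field.
Latitude field G = 6; +1 → 7 = H.
The longitude characters are unchanged.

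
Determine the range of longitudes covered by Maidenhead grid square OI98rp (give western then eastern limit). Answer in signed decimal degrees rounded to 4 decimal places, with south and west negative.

119.4167, 119.5000

Field O=14, I=8: +14·20° lon, +8·10° lat → SW at lon 100°, lat -10°.
Square 9, 8: +9·2° lon, +8·1° lat → SW at lon 118°, lat -2°.
Subsquare r=17, p=15: +17·0.0833333° lon, +15·0.0416667° lat → SW at lon 119.417°, lat -1.375°.
Cell spans 0.0833333° lon × 0.0416667° lat.
west 119.4167, east 119.5000.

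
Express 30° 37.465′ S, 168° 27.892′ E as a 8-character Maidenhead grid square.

RF49fj50

Shift to the Maidenhead origin (180°W, 90°S): lon 348.46487, lat 59.37558.
Field: lon ⌊348.46487/20⌋ = 17 → R; lat ⌊59.37558/10⌋ = 5 → F.
Square: lon ⌊8.46487/2⌋ = 4; lat ⌊9.37558/1⌋ = 9.
Subsquare: lon ⌊0.46487/0.0833333⌋ = 5 → f; lat ⌊0.37558/0.0416667⌋ = 9 → j.
Extended square: lon ⌊0.04820/0.00833333⌋ = 5; lat ⌊0.00058/0.00416667⌋ = 0.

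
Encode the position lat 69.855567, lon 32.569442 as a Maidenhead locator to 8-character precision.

Add 180° to longitude and 90° to latitude: 212.56944, 159.85557.
Field: 212.56944/20 → 10 → K, 159.85557/10 → 15 → P; chars KP.
Square: 12.56944/2 → 6, 9.85557/1 → 9; chars 69.
Subsquare: 0.56944/0.0833333 → 6 → g, 0.85557/0.0416667 → 20 → u; chars gu.
Extended square: 0.06944/0.00833333 → 8, 0.02223/0.00416667 → 5; chars 85.

KP69gu85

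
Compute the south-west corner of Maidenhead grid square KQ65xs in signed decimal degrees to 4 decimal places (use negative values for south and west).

Field K=10, Q=16: +10·20° lon, +16·10° lat → SW at lon 20°, lat 70°.
Square 6, 5: +6·2° lon, +5·1° lat → SW at lon 32°, lat 75°.
Subsquare x=23, s=18: +23·0.0833333° lon, +18·0.0416667° lat → SW at lon 33.9167°, lat 75.75°.
latitude 75.7500, longitude 33.9167.

75.7500, 33.9167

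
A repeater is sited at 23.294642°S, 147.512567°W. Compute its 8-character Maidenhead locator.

Shift to the Maidenhead origin (180°W, 90°S): lon 32.48743, lat 66.70536.
Field: 32.48743/20 → 1 → B, 66.70536/10 → 6 → G; chars BG.
Square: 12.48743/2 → 6, 6.70536/1 → 6; chars 66.
Subsquare: 0.48743/0.0833333 → 5 → f, 0.70536/0.0416667 → 16 → q; chars fq.
Extended square: 0.07077/0.00833333 → 8, 0.03869/0.00416667 → 9; chars 89.

BG66fq89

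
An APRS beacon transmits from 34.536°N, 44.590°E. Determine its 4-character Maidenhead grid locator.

LM24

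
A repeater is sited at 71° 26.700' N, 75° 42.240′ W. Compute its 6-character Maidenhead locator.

Shift to the Maidenhead origin (180°W, 90°S): lon 104.2960, lat 161.4450.
Field: 104.2960/20 → 5 → F, 161.4450/10 → 16 → Q; chars FQ.
Square: 4.2960/2 → 2, 1.4450/1 → 1; chars 21.
Subsquare: 0.2960/0.0833333 → 3 → d, 0.4450/0.0416667 → 10 → k; chars dk.

FQ21dk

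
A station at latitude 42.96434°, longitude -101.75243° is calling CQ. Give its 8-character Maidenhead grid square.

DN92cx91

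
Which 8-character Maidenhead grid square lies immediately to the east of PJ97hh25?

PJ97hh35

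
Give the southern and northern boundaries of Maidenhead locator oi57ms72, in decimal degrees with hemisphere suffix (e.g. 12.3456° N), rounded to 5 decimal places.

Field O=14, I=8: +14·20° lon, +8·10° lat → SW at lon 100°, lat -10°.
Square 5, 7: +5·2° lon, +7·1° lat → SW at lon 110°, lat -3°.
Subsquare m=12, s=18: +12·0.0833333° lon, +18·0.0416667° lat → SW at lon 111°, lat -2.25°.
Extended square 7, 2: +7·0.00833333° lon, +2·0.00416667° lat → SW at lon 111.058°, lat -2.24167°.
Cell spans 0.00833333° lon × 0.00416667° lat.
south 2.24167° S, north 2.23750° S.

2.24167° S, 2.23750° S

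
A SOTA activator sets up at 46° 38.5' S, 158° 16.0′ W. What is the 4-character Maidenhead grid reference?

BE03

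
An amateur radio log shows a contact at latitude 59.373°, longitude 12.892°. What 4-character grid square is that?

JO69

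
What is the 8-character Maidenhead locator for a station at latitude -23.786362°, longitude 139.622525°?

PG96tf41

Add 180° to longitude and 90° to latitude: 319.62252, 66.21364.
Field: 319.62252/20 → 15 → P, 66.21364/10 → 6 → G; chars PG.
Square: 19.62252/2 → 9, 6.21364/1 → 6; chars 96.
Subsquare: 1.62252/0.0833333 → 19 → t, 0.21364/0.0416667 → 5 → f; chars tf.
Extended square: 0.03919/0.00833333 → 4, 0.00530/0.00416667 → 1; chars 41.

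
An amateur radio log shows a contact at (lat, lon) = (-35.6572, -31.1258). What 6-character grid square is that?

HF44ki

Offset from 180°W / 90°S: lon 148.8742°, lat 54.3428°.
Field: 148.8742/20 → 7 → H, 54.3428/10 → 5 → F; chars HF.
Square: 8.8742/2 → 4, 4.3428/1 → 4; chars 44.
Subsquare: 0.8742/0.0833333 → 10 → k, 0.3428/0.0416667 → 8 → i; chars ki.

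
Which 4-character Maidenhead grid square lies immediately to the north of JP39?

JQ30

Latitude square 9; +1 → 10, wraps to 0, carry into field.
Latitude field P = 15; +1 → 16 = Q.
The longitude characters are unchanged.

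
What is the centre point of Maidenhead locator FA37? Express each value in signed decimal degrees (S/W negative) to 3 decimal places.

Field F=5, A=0: +5·20° lon, +0·10° lat → SW at lon -80°, lat -90°.
Square 3, 7: +3·2° lon, +7·1° lat → SW at lon -74°, lat -83°.
Cell spans 2° lon × 1° lat. Centre is SW corner plus half of each.
latitude -82.500, longitude -73.000.

-82.500, -73.000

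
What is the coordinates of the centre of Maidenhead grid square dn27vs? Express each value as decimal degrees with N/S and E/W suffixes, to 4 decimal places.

47.7708° N, 114.2083° W

Field D=3, N=13: +3·20° lon, +13·10° lat → SW at lon -120°, lat 40°.
Square 2, 7: +2·2° lon, +7·1° lat → SW at lon -116°, lat 47°.
Subsquare v=21, s=18: +21·0.0833333° lon, +18·0.0416667° lat → SW at lon -114.25°, lat 47.75°.
Cell spans 0.0833333° lon × 0.0416667° lat. Centre is SW corner plus half of each.
latitude 47.7708° N, longitude 114.2083° W.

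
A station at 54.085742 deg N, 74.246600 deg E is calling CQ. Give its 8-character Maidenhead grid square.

Add 180° to longitude and 90° to latitude: 254.24660, 144.08574.
Field: lon ⌊254.24660/20⌋ = 12 → M; lat ⌊144.08574/10⌋ = 14 → O.
Square: lon ⌊14.24660/2⌋ = 7; lat ⌊4.08574/1⌋ = 4.
Subsquare: lon ⌊0.24660/0.0833333⌋ = 2 → c; lat ⌊0.08574/0.0416667⌋ = 2 → c.
Extended square: lon ⌊0.07993/0.00833333⌋ = 9; lat ⌊0.00241/0.00416667⌋ = 0.

MO74cc90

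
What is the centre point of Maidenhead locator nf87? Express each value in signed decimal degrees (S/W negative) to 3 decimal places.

-32.500, 97.000

Field N=13, F=5: +13·20° lon, +5·10° lat → SW at lon 80°, lat -40°.
Square 8, 7: +8·2° lon, +7·1° lat → SW at lon 96°, lat -33°.
Cell spans 2° lon × 1° lat. Centre is SW corner plus half of each.
latitude -32.500, longitude 97.000.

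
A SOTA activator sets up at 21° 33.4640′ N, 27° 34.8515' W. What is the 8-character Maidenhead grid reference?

Offset from 180°W / 90°S: lon 152.41914°, lat 111.55773°.
Field: 152.41914/20 → 7 → H, 111.55773/10 → 11 → L; chars HL.
Square: 12.41914/2 → 6, 1.55773/1 → 1; chars 61.
Subsquare: 0.41914/0.0833333 → 5 → f, 0.55773/0.0416667 → 13 → n; chars fn.
Extended square: 0.00247/0.00833333 → 0, 0.01607/0.00416667 → 3; chars 03.

HL61fn03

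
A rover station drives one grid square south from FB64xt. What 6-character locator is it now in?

FB64xs

Latitude subsquare t = 19; −1 → 18 = s.
The longitude characters are unchanged.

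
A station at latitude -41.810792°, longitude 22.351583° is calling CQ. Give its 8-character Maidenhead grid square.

Add 180° to longitude and 90° to latitude: 202.35158, 48.18921.
Field: 202.35158/20 → 10 → K, 48.18921/10 → 4 → E; chars KE.
Square: 2.35158/2 → 1, 8.18921/1 → 8; chars 18.
Subsquare: 0.35158/0.0833333 → 4 → e, 0.18921/0.0416667 → 4 → e; chars ee.
Extended square: 0.01825/0.00833333 → 2, 0.02254/0.00416667 → 5; chars 25.

KE18ee25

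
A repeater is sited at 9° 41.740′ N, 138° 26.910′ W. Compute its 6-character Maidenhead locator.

Shift to the Maidenhead origin (180°W, 90°S): lon 41.5515, lat 99.6957.
Field: lon ⌊41.5515/20⌋ = 2 → C; lat ⌊99.6957/10⌋ = 9 → J.
Square: lon ⌊1.5515/2⌋ = 0; lat ⌊9.6957/1⌋ = 9.
Subsquare: lon ⌊1.5515/0.0833333⌋ = 18 → s; lat ⌊0.6957/0.0416667⌋ = 16 → q.

CJ09sq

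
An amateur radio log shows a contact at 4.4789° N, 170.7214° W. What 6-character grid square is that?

AJ44pl

Add 180° to longitude and 90° to latitude: 9.2786, 94.4789.
Field: lon ⌊9.2786/20⌋ = 0 → A; lat ⌊94.4789/10⌋ = 9 → J.
Square: lon ⌊9.2786/2⌋ = 4; lat ⌊4.4789/1⌋ = 4.
Subsquare: lon ⌊1.2786/0.0833333⌋ = 15 → p; lat ⌊0.4789/0.0416667⌋ = 11 → l.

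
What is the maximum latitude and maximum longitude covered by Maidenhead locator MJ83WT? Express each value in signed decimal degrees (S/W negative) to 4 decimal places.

3.8333, 77.9167

Field M=12, J=9: +12·20° lon, +9·10° lat → SW at lon 60°, lat 0°.
Square 8, 3: +8·2° lon, +3·1° lat → SW at lon 76°, lat 3°.
Subsquare w=22, t=19: +22·0.0833333° lon, +19·0.0416667° lat → SW at lon 77.8333°, lat 3.79167°.
Cell spans 0.0833333° lon × 0.0416667° lat. NE corner is SW corner plus one full cell.
latitude 3.8333, longitude 77.9167.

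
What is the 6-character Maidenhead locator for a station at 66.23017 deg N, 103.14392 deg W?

DP86kf

Shift to the Maidenhead origin (180°W, 90°S): lon 76.8561, lat 156.2302.
Field (20°×10°, letters A–R): 76.8561/20 → 3 → D, 156.2302/10 → 15 → P; chars DP.
Square (2°×1°, digits 0–9): 16.8561/2 → 8, 6.2302/1 → 6; chars 86.
Subsquare (5′×2.5′, letters a–x): 0.8561/0.0833333 → 10 → k, 0.2302/0.0416667 → 5 → f; chars kf.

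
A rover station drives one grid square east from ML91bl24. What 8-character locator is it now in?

ML91bl34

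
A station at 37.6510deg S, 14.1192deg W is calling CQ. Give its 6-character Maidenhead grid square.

IF22wi

Shift to the Maidenhead origin (180°W, 90°S): lon 165.8808, lat 52.3490.
Field (20°×10°, letters A–R): lon ⌊165.8808/20⌋ = 8 → I; lat ⌊52.3490/10⌋ = 5 → F.
Square (2°×1°, digits 0–9): lon ⌊5.8808/2⌋ = 2; lat ⌊2.3490/1⌋ = 2.
Subsquare (5′×2.5′, letters a–x): lon ⌊1.8808/0.0833333⌋ = 22 → w; lat ⌊0.3490/0.0416667⌋ = 8 → i.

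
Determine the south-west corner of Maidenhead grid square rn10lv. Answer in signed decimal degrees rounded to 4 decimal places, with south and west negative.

40.8750, 162.9167

Field R=17, N=13: +17·20° lon, +13·10° lat → SW at lon 160°, lat 40°.
Square 1, 0: +1·2° lon, +0·1° lat → SW at lon 162°, lat 40°.
Subsquare l=11, v=21: +11·0.0833333° lon, +21·0.0416667° lat → SW at lon 162.917°, lat 40.875°.
latitude 40.8750, longitude 162.9167.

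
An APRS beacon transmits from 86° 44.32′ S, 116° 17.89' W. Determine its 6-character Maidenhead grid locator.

DA13ug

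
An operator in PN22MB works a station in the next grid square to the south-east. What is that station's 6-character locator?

PN22na

Longitude subsquare m = 12; +1 → 13 = n.
Latitude subsquare b = 1; −1 → 0 = a.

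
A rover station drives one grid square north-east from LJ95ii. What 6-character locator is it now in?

LJ95jj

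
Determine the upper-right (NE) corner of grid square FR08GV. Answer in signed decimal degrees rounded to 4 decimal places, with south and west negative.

88.9167, -79.4167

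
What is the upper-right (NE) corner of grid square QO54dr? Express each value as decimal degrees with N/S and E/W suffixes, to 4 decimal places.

Field Q=16, O=14: +16·20° lon, +14·10° lat → SW at lon 140°, lat 50°.
Square 5, 4: +5·2° lon, +4·1° lat → SW at lon 150°, lat 54°.
Subsquare d=3, r=17: +3·0.0833333° lon, +17·0.0416667° lat → SW at lon 150.25°, lat 54.7083°.
Cell spans 0.0833333° lon × 0.0416667° lat. NE corner is SW corner plus one full cell.
latitude 54.7500° N, longitude 150.3333° E.

54.7500° N, 150.3333° E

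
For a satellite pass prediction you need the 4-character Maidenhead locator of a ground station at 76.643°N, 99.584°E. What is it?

NQ96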